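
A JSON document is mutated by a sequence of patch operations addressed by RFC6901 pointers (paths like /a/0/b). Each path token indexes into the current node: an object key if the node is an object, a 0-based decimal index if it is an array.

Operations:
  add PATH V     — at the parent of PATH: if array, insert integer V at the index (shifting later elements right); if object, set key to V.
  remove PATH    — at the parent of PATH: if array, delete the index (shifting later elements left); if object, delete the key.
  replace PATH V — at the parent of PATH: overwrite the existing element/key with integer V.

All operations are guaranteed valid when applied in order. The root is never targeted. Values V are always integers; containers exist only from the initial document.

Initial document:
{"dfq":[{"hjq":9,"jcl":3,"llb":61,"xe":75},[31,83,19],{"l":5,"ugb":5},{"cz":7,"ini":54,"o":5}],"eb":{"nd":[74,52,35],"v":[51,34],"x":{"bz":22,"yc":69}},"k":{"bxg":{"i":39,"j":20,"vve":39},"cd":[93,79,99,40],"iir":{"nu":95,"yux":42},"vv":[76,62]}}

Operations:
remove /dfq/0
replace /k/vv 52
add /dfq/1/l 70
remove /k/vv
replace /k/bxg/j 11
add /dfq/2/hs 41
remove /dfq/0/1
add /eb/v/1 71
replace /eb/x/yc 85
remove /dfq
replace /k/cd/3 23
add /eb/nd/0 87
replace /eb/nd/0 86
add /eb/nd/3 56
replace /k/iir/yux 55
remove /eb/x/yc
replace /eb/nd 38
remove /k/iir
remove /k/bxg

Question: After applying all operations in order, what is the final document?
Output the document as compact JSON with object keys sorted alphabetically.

After op 1 (remove /dfq/0): {"dfq":[[31,83,19],{"l":5,"ugb":5},{"cz":7,"ini":54,"o":5}],"eb":{"nd":[74,52,35],"v":[51,34],"x":{"bz":22,"yc":69}},"k":{"bxg":{"i":39,"j":20,"vve":39},"cd":[93,79,99,40],"iir":{"nu":95,"yux":42},"vv":[76,62]}}
After op 2 (replace /k/vv 52): {"dfq":[[31,83,19],{"l":5,"ugb":5},{"cz":7,"ini":54,"o":5}],"eb":{"nd":[74,52,35],"v":[51,34],"x":{"bz":22,"yc":69}},"k":{"bxg":{"i":39,"j":20,"vve":39},"cd":[93,79,99,40],"iir":{"nu":95,"yux":42},"vv":52}}
After op 3 (add /dfq/1/l 70): {"dfq":[[31,83,19],{"l":70,"ugb":5},{"cz":7,"ini":54,"o":5}],"eb":{"nd":[74,52,35],"v":[51,34],"x":{"bz":22,"yc":69}},"k":{"bxg":{"i":39,"j":20,"vve":39},"cd":[93,79,99,40],"iir":{"nu":95,"yux":42},"vv":52}}
After op 4 (remove /k/vv): {"dfq":[[31,83,19],{"l":70,"ugb":5},{"cz":7,"ini":54,"o":5}],"eb":{"nd":[74,52,35],"v":[51,34],"x":{"bz":22,"yc":69}},"k":{"bxg":{"i":39,"j":20,"vve":39},"cd":[93,79,99,40],"iir":{"nu":95,"yux":42}}}
After op 5 (replace /k/bxg/j 11): {"dfq":[[31,83,19],{"l":70,"ugb":5},{"cz":7,"ini":54,"o":5}],"eb":{"nd":[74,52,35],"v":[51,34],"x":{"bz":22,"yc":69}},"k":{"bxg":{"i":39,"j":11,"vve":39},"cd":[93,79,99,40],"iir":{"nu":95,"yux":42}}}
After op 6 (add /dfq/2/hs 41): {"dfq":[[31,83,19],{"l":70,"ugb":5},{"cz":7,"hs":41,"ini":54,"o":5}],"eb":{"nd":[74,52,35],"v":[51,34],"x":{"bz":22,"yc":69}},"k":{"bxg":{"i":39,"j":11,"vve":39},"cd":[93,79,99,40],"iir":{"nu":95,"yux":42}}}
After op 7 (remove /dfq/0/1): {"dfq":[[31,19],{"l":70,"ugb":5},{"cz":7,"hs":41,"ini":54,"o":5}],"eb":{"nd":[74,52,35],"v":[51,34],"x":{"bz":22,"yc":69}},"k":{"bxg":{"i":39,"j":11,"vve":39},"cd":[93,79,99,40],"iir":{"nu":95,"yux":42}}}
After op 8 (add /eb/v/1 71): {"dfq":[[31,19],{"l":70,"ugb":5},{"cz":7,"hs":41,"ini":54,"o":5}],"eb":{"nd":[74,52,35],"v":[51,71,34],"x":{"bz":22,"yc":69}},"k":{"bxg":{"i":39,"j":11,"vve":39},"cd":[93,79,99,40],"iir":{"nu":95,"yux":42}}}
After op 9 (replace /eb/x/yc 85): {"dfq":[[31,19],{"l":70,"ugb":5},{"cz":7,"hs":41,"ini":54,"o":5}],"eb":{"nd":[74,52,35],"v":[51,71,34],"x":{"bz":22,"yc":85}},"k":{"bxg":{"i":39,"j":11,"vve":39},"cd":[93,79,99,40],"iir":{"nu":95,"yux":42}}}
After op 10 (remove /dfq): {"eb":{"nd":[74,52,35],"v":[51,71,34],"x":{"bz":22,"yc":85}},"k":{"bxg":{"i":39,"j":11,"vve":39},"cd":[93,79,99,40],"iir":{"nu":95,"yux":42}}}
After op 11 (replace /k/cd/3 23): {"eb":{"nd":[74,52,35],"v":[51,71,34],"x":{"bz":22,"yc":85}},"k":{"bxg":{"i":39,"j":11,"vve":39},"cd":[93,79,99,23],"iir":{"nu":95,"yux":42}}}
After op 12 (add /eb/nd/0 87): {"eb":{"nd":[87,74,52,35],"v":[51,71,34],"x":{"bz":22,"yc":85}},"k":{"bxg":{"i":39,"j":11,"vve":39},"cd":[93,79,99,23],"iir":{"nu":95,"yux":42}}}
After op 13 (replace /eb/nd/0 86): {"eb":{"nd":[86,74,52,35],"v":[51,71,34],"x":{"bz":22,"yc":85}},"k":{"bxg":{"i":39,"j":11,"vve":39},"cd":[93,79,99,23],"iir":{"nu":95,"yux":42}}}
After op 14 (add /eb/nd/3 56): {"eb":{"nd":[86,74,52,56,35],"v":[51,71,34],"x":{"bz":22,"yc":85}},"k":{"bxg":{"i":39,"j":11,"vve":39},"cd":[93,79,99,23],"iir":{"nu":95,"yux":42}}}
After op 15 (replace /k/iir/yux 55): {"eb":{"nd":[86,74,52,56,35],"v":[51,71,34],"x":{"bz":22,"yc":85}},"k":{"bxg":{"i":39,"j":11,"vve":39},"cd":[93,79,99,23],"iir":{"nu":95,"yux":55}}}
After op 16 (remove /eb/x/yc): {"eb":{"nd":[86,74,52,56,35],"v":[51,71,34],"x":{"bz":22}},"k":{"bxg":{"i":39,"j":11,"vve":39},"cd":[93,79,99,23],"iir":{"nu":95,"yux":55}}}
After op 17 (replace /eb/nd 38): {"eb":{"nd":38,"v":[51,71,34],"x":{"bz":22}},"k":{"bxg":{"i":39,"j":11,"vve":39},"cd":[93,79,99,23],"iir":{"nu":95,"yux":55}}}
After op 18 (remove /k/iir): {"eb":{"nd":38,"v":[51,71,34],"x":{"bz":22}},"k":{"bxg":{"i":39,"j":11,"vve":39},"cd":[93,79,99,23]}}
After op 19 (remove /k/bxg): {"eb":{"nd":38,"v":[51,71,34],"x":{"bz":22}},"k":{"cd":[93,79,99,23]}}

Answer: {"eb":{"nd":38,"v":[51,71,34],"x":{"bz":22}},"k":{"cd":[93,79,99,23]}}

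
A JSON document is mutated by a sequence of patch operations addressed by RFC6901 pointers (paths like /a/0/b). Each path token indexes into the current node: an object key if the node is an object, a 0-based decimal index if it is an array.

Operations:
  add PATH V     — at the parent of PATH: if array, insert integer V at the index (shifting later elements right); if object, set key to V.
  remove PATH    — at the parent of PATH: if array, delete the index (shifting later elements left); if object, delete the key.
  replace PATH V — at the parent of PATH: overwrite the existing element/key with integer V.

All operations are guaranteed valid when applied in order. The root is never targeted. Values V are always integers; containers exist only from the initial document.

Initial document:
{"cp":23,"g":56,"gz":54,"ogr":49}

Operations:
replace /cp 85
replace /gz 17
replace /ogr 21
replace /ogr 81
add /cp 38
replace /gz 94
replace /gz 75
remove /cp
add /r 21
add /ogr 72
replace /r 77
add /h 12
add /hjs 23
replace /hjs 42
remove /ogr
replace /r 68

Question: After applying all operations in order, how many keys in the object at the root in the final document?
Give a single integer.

Answer: 5

Derivation:
After op 1 (replace /cp 85): {"cp":85,"g":56,"gz":54,"ogr":49}
After op 2 (replace /gz 17): {"cp":85,"g":56,"gz":17,"ogr":49}
After op 3 (replace /ogr 21): {"cp":85,"g":56,"gz":17,"ogr":21}
After op 4 (replace /ogr 81): {"cp":85,"g":56,"gz":17,"ogr":81}
After op 5 (add /cp 38): {"cp":38,"g":56,"gz":17,"ogr":81}
After op 6 (replace /gz 94): {"cp":38,"g":56,"gz":94,"ogr":81}
After op 7 (replace /gz 75): {"cp":38,"g":56,"gz":75,"ogr":81}
After op 8 (remove /cp): {"g":56,"gz":75,"ogr":81}
After op 9 (add /r 21): {"g":56,"gz":75,"ogr":81,"r":21}
After op 10 (add /ogr 72): {"g":56,"gz":75,"ogr":72,"r":21}
After op 11 (replace /r 77): {"g":56,"gz":75,"ogr":72,"r":77}
After op 12 (add /h 12): {"g":56,"gz":75,"h":12,"ogr":72,"r":77}
After op 13 (add /hjs 23): {"g":56,"gz":75,"h":12,"hjs":23,"ogr":72,"r":77}
After op 14 (replace /hjs 42): {"g":56,"gz":75,"h":12,"hjs":42,"ogr":72,"r":77}
After op 15 (remove /ogr): {"g":56,"gz":75,"h":12,"hjs":42,"r":77}
After op 16 (replace /r 68): {"g":56,"gz":75,"h":12,"hjs":42,"r":68}
Size at the root: 5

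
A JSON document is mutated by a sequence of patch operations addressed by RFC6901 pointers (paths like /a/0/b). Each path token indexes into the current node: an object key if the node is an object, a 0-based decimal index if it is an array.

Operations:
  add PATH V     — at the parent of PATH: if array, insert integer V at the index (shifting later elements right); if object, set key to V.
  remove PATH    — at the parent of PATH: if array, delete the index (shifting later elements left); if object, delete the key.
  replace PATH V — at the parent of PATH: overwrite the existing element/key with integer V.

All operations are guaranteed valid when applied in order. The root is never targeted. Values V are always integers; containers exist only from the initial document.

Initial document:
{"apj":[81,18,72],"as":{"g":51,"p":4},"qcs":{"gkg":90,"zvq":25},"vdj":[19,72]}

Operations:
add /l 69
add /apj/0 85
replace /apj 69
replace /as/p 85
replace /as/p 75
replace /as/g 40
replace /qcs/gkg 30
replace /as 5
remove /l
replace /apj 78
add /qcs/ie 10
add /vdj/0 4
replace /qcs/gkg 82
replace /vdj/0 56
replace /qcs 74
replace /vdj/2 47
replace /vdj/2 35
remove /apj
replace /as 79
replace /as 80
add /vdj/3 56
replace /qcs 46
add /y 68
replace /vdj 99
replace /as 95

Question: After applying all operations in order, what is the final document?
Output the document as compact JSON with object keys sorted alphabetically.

After op 1 (add /l 69): {"apj":[81,18,72],"as":{"g":51,"p":4},"l":69,"qcs":{"gkg":90,"zvq":25},"vdj":[19,72]}
After op 2 (add /apj/0 85): {"apj":[85,81,18,72],"as":{"g":51,"p":4},"l":69,"qcs":{"gkg":90,"zvq":25},"vdj":[19,72]}
After op 3 (replace /apj 69): {"apj":69,"as":{"g":51,"p":4},"l":69,"qcs":{"gkg":90,"zvq":25},"vdj":[19,72]}
After op 4 (replace /as/p 85): {"apj":69,"as":{"g":51,"p":85},"l":69,"qcs":{"gkg":90,"zvq":25},"vdj":[19,72]}
After op 5 (replace /as/p 75): {"apj":69,"as":{"g":51,"p":75},"l":69,"qcs":{"gkg":90,"zvq":25},"vdj":[19,72]}
After op 6 (replace /as/g 40): {"apj":69,"as":{"g":40,"p":75},"l":69,"qcs":{"gkg":90,"zvq":25},"vdj":[19,72]}
After op 7 (replace /qcs/gkg 30): {"apj":69,"as":{"g":40,"p":75},"l":69,"qcs":{"gkg":30,"zvq":25},"vdj":[19,72]}
After op 8 (replace /as 5): {"apj":69,"as":5,"l":69,"qcs":{"gkg":30,"zvq":25},"vdj":[19,72]}
After op 9 (remove /l): {"apj":69,"as":5,"qcs":{"gkg":30,"zvq":25},"vdj":[19,72]}
After op 10 (replace /apj 78): {"apj":78,"as":5,"qcs":{"gkg":30,"zvq":25},"vdj":[19,72]}
After op 11 (add /qcs/ie 10): {"apj":78,"as":5,"qcs":{"gkg":30,"ie":10,"zvq":25},"vdj":[19,72]}
After op 12 (add /vdj/0 4): {"apj":78,"as":5,"qcs":{"gkg":30,"ie":10,"zvq":25},"vdj":[4,19,72]}
After op 13 (replace /qcs/gkg 82): {"apj":78,"as":5,"qcs":{"gkg":82,"ie":10,"zvq":25},"vdj":[4,19,72]}
After op 14 (replace /vdj/0 56): {"apj":78,"as":5,"qcs":{"gkg":82,"ie":10,"zvq":25},"vdj":[56,19,72]}
After op 15 (replace /qcs 74): {"apj":78,"as":5,"qcs":74,"vdj":[56,19,72]}
After op 16 (replace /vdj/2 47): {"apj":78,"as":5,"qcs":74,"vdj":[56,19,47]}
After op 17 (replace /vdj/2 35): {"apj":78,"as":5,"qcs":74,"vdj":[56,19,35]}
After op 18 (remove /apj): {"as":5,"qcs":74,"vdj":[56,19,35]}
After op 19 (replace /as 79): {"as":79,"qcs":74,"vdj":[56,19,35]}
After op 20 (replace /as 80): {"as":80,"qcs":74,"vdj":[56,19,35]}
After op 21 (add /vdj/3 56): {"as":80,"qcs":74,"vdj":[56,19,35,56]}
After op 22 (replace /qcs 46): {"as":80,"qcs":46,"vdj":[56,19,35,56]}
After op 23 (add /y 68): {"as":80,"qcs":46,"vdj":[56,19,35,56],"y":68}
After op 24 (replace /vdj 99): {"as":80,"qcs":46,"vdj":99,"y":68}
After op 25 (replace /as 95): {"as":95,"qcs":46,"vdj":99,"y":68}

Answer: {"as":95,"qcs":46,"vdj":99,"y":68}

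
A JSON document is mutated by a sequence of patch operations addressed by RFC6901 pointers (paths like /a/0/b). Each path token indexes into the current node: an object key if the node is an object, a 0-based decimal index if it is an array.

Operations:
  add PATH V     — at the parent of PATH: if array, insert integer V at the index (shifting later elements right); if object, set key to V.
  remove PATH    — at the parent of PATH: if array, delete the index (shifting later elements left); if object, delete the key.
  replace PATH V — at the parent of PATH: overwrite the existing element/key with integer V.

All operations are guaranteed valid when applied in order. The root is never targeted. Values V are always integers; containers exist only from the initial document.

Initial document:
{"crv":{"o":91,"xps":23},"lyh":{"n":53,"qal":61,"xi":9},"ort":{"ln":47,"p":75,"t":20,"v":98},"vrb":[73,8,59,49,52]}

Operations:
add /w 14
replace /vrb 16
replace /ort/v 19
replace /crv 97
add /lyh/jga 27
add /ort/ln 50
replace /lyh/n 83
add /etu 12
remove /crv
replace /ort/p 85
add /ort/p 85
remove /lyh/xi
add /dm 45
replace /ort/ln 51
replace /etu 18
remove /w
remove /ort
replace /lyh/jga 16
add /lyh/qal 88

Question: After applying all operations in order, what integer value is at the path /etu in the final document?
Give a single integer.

After op 1 (add /w 14): {"crv":{"o":91,"xps":23},"lyh":{"n":53,"qal":61,"xi":9},"ort":{"ln":47,"p":75,"t":20,"v":98},"vrb":[73,8,59,49,52],"w":14}
After op 2 (replace /vrb 16): {"crv":{"o":91,"xps":23},"lyh":{"n":53,"qal":61,"xi":9},"ort":{"ln":47,"p":75,"t":20,"v":98},"vrb":16,"w":14}
After op 3 (replace /ort/v 19): {"crv":{"o":91,"xps":23},"lyh":{"n":53,"qal":61,"xi":9},"ort":{"ln":47,"p":75,"t":20,"v":19},"vrb":16,"w":14}
After op 4 (replace /crv 97): {"crv":97,"lyh":{"n":53,"qal":61,"xi":9},"ort":{"ln":47,"p":75,"t":20,"v":19},"vrb":16,"w":14}
After op 5 (add /lyh/jga 27): {"crv":97,"lyh":{"jga":27,"n":53,"qal":61,"xi":9},"ort":{"ln":47,"p":75,"t":20,"v":19},"vrb":16,"w":14}
After op 6 (add /ort/ln 50): {"crv":97,"lyh":{"jga":27,"n":53,"qal":61,"xi":9},"ort":{"ln":50,"p":75,"t":20,"v":19},"vrb":16,"w":14}
After op 7 (replace /lyh/n 83): {"crv":97,"lyh":{"jga":27,"n":83,"qal":61,"xi":9},"ort":{"ln":50,"p":75,"t":20,"v":19},"vrb":16,"w":14}
After op 8 (add /etu 12): {"crv":97,"etu":12,"lyh":{"jga":27,"n":83,"qal":61,"xi":9},"ort":{"ln":50,"p":75,"t":20,"v":19},"vrb":16,"w":14}
After op 9 (remove /crv): {"etu":12,"lyh":{"jga":27,"n":83,"qal":61,"xi":9},"ort":{"ln":50,"p":75,"t":20,"v":19},"vrb":16,"w":14}
After op 10 (replace /ort/p 85): {"etu":12,"lyh":{"jga":27,"n":83,"qal":61,"xi":9},"ort":{"ln":50,"p":85,"t":20,"v":19},"vrb":16,"w":14}
After op 11 (add /ort/p 85): {"etu":12,"lyh":{"jga":27,"n":83,"qal":61,"xi":9},"ort":{"ln":50,"p":85,"t":20,"v":19},"vrb":16,"w":14}
After op 12 (remove /lyh/xi): {"etu":12,"lyh":{"jga":27,"n":83,"qal":61},"ort":{"ln":50,"p":85,"t":20,"v":19},"vrb":16,"w":14}
After op 13 (add /dm 45): {"dm":45,"etu":12,"lyh":{"jga":27,"n":83,"qal":61},"ort":{"ln":50,"p":85,"t":20,"v":19},"vrb":16,"w":14}
After op 14 (replace /ort/ln 51): {"dm":45,"etu":12,"lyh":{"jga":27,"n":83,"qal":61},"ort":{"ln":51,"p":85,"t":20,"v":19},"vrb":16,"w":14}
After op 15 (replace /etu 18): {"dm":45,"etu":18,"lyh":{"jga":27,"n":83,"qal":61},"ort":{"ln":51,"p":85,"t":20,"v":19},"vrb":16,"w":14}
After op 16 (remove /w): {"dm":45,"etu":18,"lyh":{"jga":27,"n":83,"qal":61},"ort":{"ln":51,"p":85,"t":20,"v":19},"vrb":16}
After op 17 (remove /ort): {"dm":45,"etu":18,"lyh":{"jga":27,"n":83,"qal":61},"vrb":16}
After op 18 (replace /lyh/jga 16): {"dm":45,"etu":18,"lyh":{"jga":16,"n":83,"qal":61},"vrb":16}
After op 19 (add /lyh/qal 88): {"dm":45,"etu":18,"lyh":{"jga":16,"n":83,"qal":88},"vrb":16}
Value at /etu: 18

Answer: 18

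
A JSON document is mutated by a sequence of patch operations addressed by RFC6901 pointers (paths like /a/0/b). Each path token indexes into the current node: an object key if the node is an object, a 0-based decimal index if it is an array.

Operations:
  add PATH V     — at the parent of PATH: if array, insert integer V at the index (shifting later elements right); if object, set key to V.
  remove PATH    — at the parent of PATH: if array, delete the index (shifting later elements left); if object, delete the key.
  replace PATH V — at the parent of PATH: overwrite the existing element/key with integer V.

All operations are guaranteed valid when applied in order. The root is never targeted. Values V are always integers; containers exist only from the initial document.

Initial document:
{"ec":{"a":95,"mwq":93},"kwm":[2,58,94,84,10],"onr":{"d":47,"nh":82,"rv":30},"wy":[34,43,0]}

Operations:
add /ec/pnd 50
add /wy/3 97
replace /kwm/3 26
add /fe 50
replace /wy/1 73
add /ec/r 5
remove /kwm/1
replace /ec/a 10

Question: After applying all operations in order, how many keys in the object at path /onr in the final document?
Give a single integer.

After op 1 (add /ec/pnd 50): {"ec":{"a":95,"mwq":93,"pnd":50},"kwm":[2,58,94,84,10],"onr":{"d":47,"nh":82,"rv":30},"wy":[34,43,0]}
After op 2 (add /wy/3 97): {"ec":{"a":95,"mwq":93,"pnd":50},"kwm":[2,58,94,84,10],"onr":{"d":47,"nh":82,"rv":30},"wy":[34,43,0,97]}
After op 3 (replace /kwm/3 26): {"ec":{"a":95,"mwq":93,"pnd":50},"kwm":[2,58,94,26,10],"onr":{"d":47,"nh":82,"rv":30},"wy":[34,43,0,97]}
After op 4 (add /fe 50): {"ec":{"a":95,"mwq":93,"pnd":50},"fe":50,"kwm":[2,58,94,26,10],"onr":{"d":47,"nh":82,"rv":30},"wy":[34,43,0,97]}
After op 5 (replace /wy/1 73): {"ec":{"a":95,"mwq":93,"pnd":50},"fe":50,"kwm":[2,58,94,26,10],"onr":{"d":47,"nh":82,"rv":30},"wy":[34,73,0,97]}
After op 6 (add /ec/r 5): {"ec":{"a":95,"mwq":93,"pnd":50,"r":5},"fe":50,"kwm":[2,58,94,26,10],"onr":{"d":47,"nh":82,"rv":30},"wy":[34,73,0,97]}
After op 7 (remove /kwm/1): {"ec":{"a":95,"mwq":93,"pnd":50,"r":5},"fe":50,"kwm":[2,94,26,10],"onr":{"d":47,"nh":82,"rv":30},"wy":[34,73,0,97]}
After op 8 (replace /ec/a 10): {"ec":{"a":10,"mwq":93,"pnd":50,"r":5},"fe":50,"kwm":[2,94,26,10],"onr":{"d":47,"nh":82,"rv":30},"wy":[34,73,0,97]}
Size at path /onr: 3

Answer: 3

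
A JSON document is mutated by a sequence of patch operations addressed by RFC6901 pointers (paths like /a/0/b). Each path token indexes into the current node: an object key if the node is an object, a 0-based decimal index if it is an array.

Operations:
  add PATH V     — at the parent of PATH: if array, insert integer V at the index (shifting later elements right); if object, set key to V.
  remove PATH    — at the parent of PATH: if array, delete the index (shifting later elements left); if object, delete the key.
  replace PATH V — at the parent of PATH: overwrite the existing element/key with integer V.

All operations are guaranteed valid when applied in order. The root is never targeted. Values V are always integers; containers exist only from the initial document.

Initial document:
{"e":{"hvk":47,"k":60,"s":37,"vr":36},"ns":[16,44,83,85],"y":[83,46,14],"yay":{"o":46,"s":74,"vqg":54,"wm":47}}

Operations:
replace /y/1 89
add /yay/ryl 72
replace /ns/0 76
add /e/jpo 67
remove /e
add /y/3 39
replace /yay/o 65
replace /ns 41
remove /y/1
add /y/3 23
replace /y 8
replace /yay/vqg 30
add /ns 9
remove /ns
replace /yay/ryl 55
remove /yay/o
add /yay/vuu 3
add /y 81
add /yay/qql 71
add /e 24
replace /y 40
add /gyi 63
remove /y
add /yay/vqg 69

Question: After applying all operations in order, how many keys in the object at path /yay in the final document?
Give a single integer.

After op 1 (replace /y/1 89): {"e":{"hvk":47,"k":60,"s":37,"vr":36},"ns":[16,44,83,85],"y":[83,89,14],"yay":{"o":46,"s":74,"vqg":54,"wm":47}}
After op 2 (add /yay/ryl 72): {"e":{"hvk":47,"k":60,"s":37,"vr":36},"ns":[16,44,83,85],"y":[83,89,14],"yay":{"o":46,"ryl":72,"s":74,"vqg":54,"wm":47}}
After op 3 (replace /ns/0 76): {"e":{"hvk":47,"k":60,"s":37,"vr":36},"ns":[76,44,83,85],"y":[83,89,14],"yay":{"o":46,"ryl":72,"s":74,"vqg":54,"wm":47}}
After op 4 (add /e/jpo 67): {"e":{"hvk":47,"jpo":67,"k":60,"s":37,"vr":36},"ns":[76,44,83,85],"y":[83,89,14],"yay":{"o":46,"ryl":72,"s":74,"vqg":54,"wm":47}}
After op 5 (remove /e): {"ns":[76,44,83,85],"y":[83,89,14],"yay":{"o":46,"ryl":72,"s":74,"vqg":54,"wm":47}}
After op 6 (add /y/3 39): {"ns":[76,44,83,85],"y":[83,89,14,39],"yay":{"o":46,"ryl":72,"s":74,"vqg":54,"wm":47}}
After op 7 (replace /yay/o 65): {"ns":[76,44,83,85],"y":[83,89,14,39],"yay":{"o":65,"ryl":72,"s":74,"vqg":54,"wm":47}}
After op 8 (replace /ns 41): {"ns":41,"y":[83,89,14,39],"yay":{"o":65,"ryl":72,"s":74,"vqg":54,"wm":47}}
After op 9 (remove /y/1): {"ns":41,"y":[83,14,39],"yay":{"o":65,"ryl":72,"s":74,"vqg":54,"wm":47}}
After op 10 (add /y/3 23): {"ns":41,"y":[83,14,39,23],"yay":{"o":65,"ryl":72,"s":74,"vqg":54,"wm":47}}
After op 11 (replace /y 8): {"ns":41,"y":8,"yay":{"o":65,"ryl":72,"s":74,"vqg":54,"wm":47}}
After op 12 (replace /yay/vqg 30): {"ns":41,"y":8,"yay":{"o":65,"ryl":72,"s":74,"vqg":30,"wm":47}}
After op 13 (add /ns 9): {"ns":9,"y":8,"yay":{"o":65,"ryl":72,"s":74,"vqg":30,"wm":47}}
After op 14 (remove /ns): {"y":8,"yay":{"o":65,"ryl":72,"s":74,"vqg":30,"wm":47}}
After op 15 (replace /yay/ryl 55): {"y":8,"yay":{"o":65,"ryl":55,"s":74,"vqg":30,"wm":47}}
After op 16 (remove /yay/o): {"y":8,"yay":{"ryl":55,"s":74,"vqg":30,"wm":47}}
After op 17 (add /yay/vuu 3): {"y":8,"yay":{"ryl":55,"s":74,"vqg":30,"vuu":3,"wm":47}}
After op 18 (add /y 81): {"y":81,"yay":{"ryl":55,"s":74,"vqg":30,"vuu":3,"wm":47}}
After op 19 (add /yay/qql 71): {"y":81,"yay":{"qql":71,"ryl":55,"s":74,"vqg":30,"vuu":3,"wm":47}}
After op 20 (add /e 24): {"e":24,"y":81,"yay":{"qql":71,"ryl":55,"s":74,"vqg":30,"vuu":3,"wm":47}}
After op 21 (replace /y 40): {"e":24,"y":40,"yay":{"qql":71,"ryl":55,"s":74,"vqg":30,"vuu":3,"wm":47}}
After op 22 (add /gyi 63): {"e":24,"gyi":63,"y":40,"yay":{"qql":71,"ryl":55,"s":74,"vqg":30,"vuu":3,"wm":47}}
After op 23 (remove /y): {"e":24,"gyi":63,"yay":{"qql":71,"ryl":55,"s":74,"vqg":30,"vuu":3,"wm":47}}
After op 24 (add /yay/vqg 69): {"e":24,"gyi":63,"yay":{"qql":71,"ryl":55,"s":74,"vqg":69,"vuu":3,"wm":47}}
Size at path /yay: 6

Answer: 6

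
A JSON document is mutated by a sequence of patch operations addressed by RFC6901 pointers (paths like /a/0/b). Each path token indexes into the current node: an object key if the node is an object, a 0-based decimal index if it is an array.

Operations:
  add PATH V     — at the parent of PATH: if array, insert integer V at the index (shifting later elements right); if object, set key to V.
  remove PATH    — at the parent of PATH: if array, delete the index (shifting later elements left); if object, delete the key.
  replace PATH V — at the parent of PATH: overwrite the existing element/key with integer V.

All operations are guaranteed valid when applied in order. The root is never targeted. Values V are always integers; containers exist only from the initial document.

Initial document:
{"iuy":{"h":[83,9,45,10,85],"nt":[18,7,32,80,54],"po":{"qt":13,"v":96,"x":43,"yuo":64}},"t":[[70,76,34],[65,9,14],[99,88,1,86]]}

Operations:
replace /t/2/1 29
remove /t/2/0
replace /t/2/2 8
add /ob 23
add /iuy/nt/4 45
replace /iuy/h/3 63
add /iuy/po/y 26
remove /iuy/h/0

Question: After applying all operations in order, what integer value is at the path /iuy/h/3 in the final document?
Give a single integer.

After op 1 (replace /t/2/1 29): {"iuy":{"h":[83,9,45,10,85],"nt":[18,7,32,80,54],"po":{"qt":13,"v":96,"x":43,"yuo":64}},"t":[[70,76,34],[65,9,14],[99,29,1,86]]}
After op 2 (remove /t/2/0): {"iuy":{"h":[83,9,45,10,85],"nt":[18,7,32,80,54],"po":{"qt":13,"v":96,"x":43,"yuo":64}},"t":[[70,76,34],[65,9,14],[29,1,86]]}
After op 3 (replace /t/2/2 8): {"iuy":{"h":[83,9,45,10,85],"nt":[18,7,32,80,54],"po":{"qt":13,"v":96,"x":43,"yuo":64}},"t":[[70,76,34],[65,9,14],[29,1,8]]}
After op 4 (add /ob 23): {"iuy":{"h":[83,9,45,10,85],"nt":[18,7,32,80,54],"po":{"qt":13,"v":96,"x":43,"yuo":64}},"ob":23,"t":[[70,76,34],[65,9,14],[29,1,8]]}
After op 5 (add /iuy/nt/4 45): {"iuy":{"h":[83,9,45,10,85],"nt":[18,7,32,80,45,54],"po":{"qt":13,"v":96,"x":43,"yuo":64}},"ob":23,"t":[[70,76,34],[65,9,14],[29,1,8]]}
After op 6 (replace /iuy/h/3 63): {"iuy":{"h":[83,9,45,63,85],"nt":[18,7,32,80,45,54],"po":{"qt":13,"v":96,"x":43,"yuo":64}},"ob":23,"t":[[70,76,34],[65,9,14],[29,1,8]]}
After op 7 (add /iuy/po/y 26): {"iuy":{"h":[83,9,45,63,85],"nt":[18,7,32,80,45,54],"po":{"qt":13,"v":96,"x":43,"y":26,"yuo":64}},"ob":23,"t":[[70,76,34],[65,9,14],[29,1,8]]}
After op 8 (remove /iuy/h/0): {"iuy":{"h":[9,45,63,85],"nt":[18,7,32,80,45,54],"po":{"qt":13,"v":96,"x":43,"y":26,"yuo":64}},"ob":23,"t":[[70,76,34],[65,9,14],[29,1,8]]}
Value at /iuy/h/3: 85

Answer: 85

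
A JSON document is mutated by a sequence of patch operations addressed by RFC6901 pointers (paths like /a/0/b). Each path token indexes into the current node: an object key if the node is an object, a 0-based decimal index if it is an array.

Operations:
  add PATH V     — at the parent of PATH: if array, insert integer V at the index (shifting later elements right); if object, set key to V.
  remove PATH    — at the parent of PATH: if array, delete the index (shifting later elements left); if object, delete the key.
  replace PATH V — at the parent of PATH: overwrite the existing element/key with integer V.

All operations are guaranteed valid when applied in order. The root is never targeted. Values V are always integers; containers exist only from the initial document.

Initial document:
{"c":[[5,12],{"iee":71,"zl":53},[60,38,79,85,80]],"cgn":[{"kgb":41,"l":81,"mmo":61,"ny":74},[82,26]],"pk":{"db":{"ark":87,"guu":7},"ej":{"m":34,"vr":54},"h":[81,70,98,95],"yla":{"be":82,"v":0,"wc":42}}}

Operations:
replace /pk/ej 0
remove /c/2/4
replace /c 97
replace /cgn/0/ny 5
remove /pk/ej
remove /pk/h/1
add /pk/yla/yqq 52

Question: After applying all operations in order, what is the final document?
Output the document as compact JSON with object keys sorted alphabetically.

Answer: {"c":97,"cgn":[{"kgb":41,"l":81,"mmo":61,"ny":5},[82,26]],"pk":{"db":{"ark":87,"guu":7},"h":[81,98,95],"yla":{"be":82,"v":0,"wc":42,"yqq":52}}}

Derivation:
After op 1 (replace /pk/ej 0): {"c":[[5,12],{"iee":71,"zl":53},[60,38,79,85,80]],"cgn":[{"kgb":41,"l":81,"mmo":61,"ny":74},[82,26]],"pk":{"db":{"ark":87,"guu":7},"ej":0,"h":[81,70,98,95],"yla":{"be":82,"v":0,"wc":42}}}
After op 2 (remove /c/2/4): {"c":[[5,12],{"iee":71,"zl":53},[60,38,79,85]],"cgn":[{"kgb":41,"l":81,"mmo":61,"ny":74},[82,26]],"pk":{"db":{"ark":87,"guu":7},"ej":0,"h":[81,70,98,95],"yla":{"be":82,"v":0,"wc":42}}}
After op 3 (replace /c 97): {"c":97,"cgn":[{"kgb":41,"l":81,"mmo":61,"ny":74},[82,26]],"pk":{"db":{"ark":87,"guu":7},"ej":0,"h":[81,70,98,95],"yla":{"be":82,"v":0,"wc":42}}}
After op 4 (replace /cgn/0/ny 5): {"c":97,"cgn":[{"kgb":41,"l":81,"mmo":61,"ny":5},[82,26]],"pk":{"db":{"ark":87,"guu":7},"ej":0,"h":[81,70,98,95],"yla":{"be":82,"v":0,"wc":42}}}
After op 5 (remove /pk/ej): {"c":97,"cgn":[{"kgb":41,"l":81,"mmo":61,"ny":5},[82,26]],"pk":{"db":{"ark":87,"guu":7},"h":[81,70,98,95],"yla":{"be":82,"v":0,"wc":42}}}
After op 6 (remove /pk/h/1): {"c":97,"cgn":[{"kgb":41,"l":81,"mmo":61,"ny":5},[82,26]],"pk":{"db":{"ark":87,"guu":7},"h":[81,98,95],"yla":{"be":82,"v":0,"wc":42}}}
After op 7 (add /pk/yla/yqq 52): {"c":97,"cgn":[{"kgb":41,"l":81,"mmo":61,"ny":5},[82,26]],"pk":{"db":{"ark":87,"guu":7},"h":[81,98,95],"yla":{"be":82,"v":0,"wc":42,"yqq":52}}}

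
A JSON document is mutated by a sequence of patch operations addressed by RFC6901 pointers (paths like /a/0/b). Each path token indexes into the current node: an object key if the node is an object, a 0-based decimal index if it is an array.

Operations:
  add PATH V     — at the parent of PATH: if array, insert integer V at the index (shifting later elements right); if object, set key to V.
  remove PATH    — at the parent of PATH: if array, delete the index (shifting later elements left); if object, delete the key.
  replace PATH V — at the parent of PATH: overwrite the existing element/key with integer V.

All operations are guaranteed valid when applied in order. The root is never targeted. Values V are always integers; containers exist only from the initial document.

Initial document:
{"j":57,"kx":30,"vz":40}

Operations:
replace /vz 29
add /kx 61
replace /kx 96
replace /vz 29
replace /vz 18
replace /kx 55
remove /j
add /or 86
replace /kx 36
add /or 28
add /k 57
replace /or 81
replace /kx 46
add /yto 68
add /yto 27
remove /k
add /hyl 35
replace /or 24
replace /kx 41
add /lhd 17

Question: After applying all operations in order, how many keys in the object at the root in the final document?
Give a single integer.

After op 1 (replace /vz 29): {"j":57,"kx":30,"vz":29}
After op 2 (add /kx 61): {"j":57,"kx":61,"vz":29}
After op 3 (replace /kx 96): {"j":57,"kx":96,"vz":29}
After op 4 (replace /vz 29): {"j":57,"kx":96,"vz":29}
After op 5 (replace /vz 18): {"j":57,"kx":96,"vz":18}
After op 6 (replace /kx 55): {"j":57,"kx":55,"vz":18}
After op 7 (remove /j): {"kx":55,"vz":18}
After op 8 (add /or 86): {"kx":55,"or":86,"vz":18}
After op 9 (replace /kx 36): {"kx":36,"or":86,"vz":18}
After op 10 (add /or 28): {"kx":36,"or":28,"vz":18}
After op 11 (add /k 57): {"k":57,"kx":36,"or":28,"vz":18}
After op 12 (replace /or 81): {"k":57,"kx":36,"or":81,"vz":18}
After op 13 (replace /kx 46): {"k":57,"kx":46,"or":81,"vz":18}
After op 14 (add /yto 68): {"k":57,"kx":46,"or":81,"vz":18,"yto":68}
After op 15 (add /yto 27): {"k":57,"kx":46,"or":81,"vz":18,"yto":27}
After op 16 (remove /k): {"kx":46,"or":81,"vz":18,"yto":27}
After op 17 (add /hyl 35): {"hyl":35,"kx":46,"or":81,"vz":18,"yto":27}
After op 18 (replace /or 24): {"hyl":35,"kx":46,"or":24,"vz":18,"yto":27}
After op 19 (replace /kx 41): {"hyl":35,"kx":41,"or":24,"vz":18,"yto":27}
After op 20 (add /lhd 17): {"hyl":35,"kx":41,"lhd":17,"or":24,"vz":18,"yto":27}
Size at the root: 6

Answer: 6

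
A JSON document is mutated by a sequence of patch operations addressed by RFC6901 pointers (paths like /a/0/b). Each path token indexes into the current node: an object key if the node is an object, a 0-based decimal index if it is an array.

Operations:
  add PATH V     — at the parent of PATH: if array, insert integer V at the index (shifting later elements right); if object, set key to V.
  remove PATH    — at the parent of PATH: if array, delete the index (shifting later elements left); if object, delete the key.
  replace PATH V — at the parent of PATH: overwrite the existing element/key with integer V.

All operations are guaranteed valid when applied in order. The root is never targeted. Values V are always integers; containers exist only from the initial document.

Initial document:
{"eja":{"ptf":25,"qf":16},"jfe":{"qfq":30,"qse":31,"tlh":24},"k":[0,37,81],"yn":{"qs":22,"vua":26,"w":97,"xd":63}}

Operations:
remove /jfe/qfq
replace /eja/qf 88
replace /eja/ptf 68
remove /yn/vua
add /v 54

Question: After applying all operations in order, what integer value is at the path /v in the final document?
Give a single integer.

Answer: 54

Derivation:
After op 1 (remove /jfe/qfq): {"eja":{"ptf":25,"qf":16},"jfe":{"qse":31,"tlh":24},"k":[0,37,81],"yn":{"qs":22,"vua":26,"w":97,"xd":63}}
After op 2 (replace /eja/qf 88): {"eja":{"ptf":25,"qf":88},"jfe":{"qse":31,"tlh":24},"k":[0,37,81],"yn":{"qs":22,"vua":26,"w":97,"xd":63}}
After op 3 (replace /eja/ptf 68): {"eja":{"ptf":68,"qf":88},"jfe":{"qse":31,"tlh":24},"k":[0,37,81],"yn":{"qs":22,"vua":26,"w":97,"xd":63}}
After op 4 (remove /yn/vua): {"eja":{"ptf":68,"qf":88},"jfe":{"qse":31,"tlh":24},"k":[0,37,81],"yn":{"qs":22,"w":97,"xd":63}}
After op 5 (add /v 54): {"eja":{"ptf":68,"qf":88},"jfe":{"qse":31,"tlh":24},"k":[0,37,81],"v":54,"yn":{"qs":22,"w":97,"xd":63}}
Value at /v: 54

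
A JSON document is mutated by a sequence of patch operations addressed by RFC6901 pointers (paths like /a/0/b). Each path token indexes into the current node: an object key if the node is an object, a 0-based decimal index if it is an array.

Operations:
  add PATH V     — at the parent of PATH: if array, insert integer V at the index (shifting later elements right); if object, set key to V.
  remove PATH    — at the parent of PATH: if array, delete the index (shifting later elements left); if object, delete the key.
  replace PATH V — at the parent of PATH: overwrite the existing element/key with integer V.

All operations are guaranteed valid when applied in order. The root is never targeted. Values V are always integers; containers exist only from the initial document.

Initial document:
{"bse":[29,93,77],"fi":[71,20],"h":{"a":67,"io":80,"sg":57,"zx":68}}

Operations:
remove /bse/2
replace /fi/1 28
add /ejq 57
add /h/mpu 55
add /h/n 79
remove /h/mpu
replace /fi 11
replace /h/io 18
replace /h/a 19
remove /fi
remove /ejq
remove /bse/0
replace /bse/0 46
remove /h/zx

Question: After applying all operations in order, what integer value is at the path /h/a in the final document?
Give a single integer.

Answer: 19

Derivation:
After op 1 (remove /bse/2): {"bse":[29,93],"fi":[71,20],"h":{"a":67,"io":80,"sg":57,"zx":68}}
After op 2 (replace /fi/1 28): {"bse":[29,93],"fi":[71,28],"h":{"a":67,"io":80,"sg":57,"zx":68}}
After op 3 (add /ejq 57): {"bse":[29,93],"ejq":57,"fi":[71,28],"h":{"a":67,"io":80,"sg":57,"zx":68}}
After op 4 (add /h/mpu 55): {"bse":[29,93],"ejq":57,"fi":[71,28],"h":{"a":67,"io":80,"mpu":55,"sg":57,"zx":68}}
After op 5 (add /h/n 79): {"bse":[29,93],"ejq":57,"fi":[71,28],"h":{"a":67,"io":80,"mpu":55,"n":79,"sg":57,"zx":68}}
After op 6 (remove /h/mpu): {"bse":[29,93],"ejq":57,"fi":[71,28],"h":{"a":67,"io":80,"n":79,"sg":57,"zx":68}}
After op 7 (replace /fi 11): {"bse":[29,93],"ejq":57,"fi":11,"h":{"a":67,"io":80,"n":79,"sg":57,"zx":68}}
After op 8 (replace /h/io 18): {"bse":[29,93],"ejq":57,"fi":11,"h":{"a":67,"io":18,"n":79,"sg":57,"zx":68}}
After op 9 (replace /h/a 19): {"bse":[29,93],"ejq":57,"fi":11,"h":{"a":19,"io":18,"n":79,"sg":57,"zx":68}}
After op 10 (remove /fi): {"bse":[29,93],"ejq":57,"h":{"a":19,"io":18,"n":79,"sg":57,"zx":68}}
After op 11 (remove /ejq): {"bse":[29,93],"h":{"a":19,"io":18,"n":79,"sg":57,"zx":68}}
After op 12 (remove /bse/0): {"bse":[93],"h":{"a":19,"io":18,"n":79,"sg":57,"zx":68}}
After op 13 (replace /bse/0 46): {"bse":[46],"h":{"a":19,"io":18,"n":79,"sg":57,"zx":68}}
After op 14 (remove /h/zx): {"bse":[46],"h":{"a":19,"io":18,"n":79,"sg":57}}
Value at /h/a: 19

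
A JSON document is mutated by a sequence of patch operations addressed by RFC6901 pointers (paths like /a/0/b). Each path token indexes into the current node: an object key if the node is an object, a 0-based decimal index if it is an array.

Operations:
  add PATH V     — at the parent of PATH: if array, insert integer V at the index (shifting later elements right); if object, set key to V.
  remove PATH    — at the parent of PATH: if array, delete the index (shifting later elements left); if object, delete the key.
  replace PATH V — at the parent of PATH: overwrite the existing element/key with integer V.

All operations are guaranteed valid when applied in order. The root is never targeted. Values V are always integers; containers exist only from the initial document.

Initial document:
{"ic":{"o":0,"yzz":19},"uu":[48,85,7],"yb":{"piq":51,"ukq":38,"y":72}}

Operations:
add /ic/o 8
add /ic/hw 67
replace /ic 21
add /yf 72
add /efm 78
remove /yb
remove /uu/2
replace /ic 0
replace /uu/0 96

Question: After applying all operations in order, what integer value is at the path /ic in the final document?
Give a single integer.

After op 1 (add /ic/o 8): {"ic":{"o":8,"yzz":19},"uu":[48,85,7],"yb":{"piq":51,"ukq":38,"y":72}}
After op 2 (add /ic/hw 67): {"ic":{"hw":67,"o":8,"yzz":19},"uu":[48,85,7],"yb":{"piq":51,"ukq":38,"y":72}}
After op 3 (replace /ic 21): {"ic":21,"uu":[48,85,7],"yb":{"piq":51,"ukq":38,"y":72}}
After op 4 (add /yf 72): {"ic":21,"uu":[48,85,7],"yb":{"piq":51,"ukq":38,"y":72},"yf":72}
After op 5 (add /efm 78): {"efm":78,"ic":21,"uu":[48,85,7],"yb":{"piq":51,"ukq":38,"y":72},"yf":72}
After op 6 (remove /yb): {"efm":78,"ic":21,"uu":[48,85,7],"yf":72}
After op 7 (remove /uu/2): {"efm":78,"ic":21,"uu":[48,85],"yf":72}
After op 8 (replace /ic 0): {"efm":78,"ic":0,"uu":[48,85],"yf":72}
After op 9 (replace /uu/0 96): {"efm":78,"ic":0,"uu":[96,85],"yf":72}
Value at /ic: 0

Answer: 0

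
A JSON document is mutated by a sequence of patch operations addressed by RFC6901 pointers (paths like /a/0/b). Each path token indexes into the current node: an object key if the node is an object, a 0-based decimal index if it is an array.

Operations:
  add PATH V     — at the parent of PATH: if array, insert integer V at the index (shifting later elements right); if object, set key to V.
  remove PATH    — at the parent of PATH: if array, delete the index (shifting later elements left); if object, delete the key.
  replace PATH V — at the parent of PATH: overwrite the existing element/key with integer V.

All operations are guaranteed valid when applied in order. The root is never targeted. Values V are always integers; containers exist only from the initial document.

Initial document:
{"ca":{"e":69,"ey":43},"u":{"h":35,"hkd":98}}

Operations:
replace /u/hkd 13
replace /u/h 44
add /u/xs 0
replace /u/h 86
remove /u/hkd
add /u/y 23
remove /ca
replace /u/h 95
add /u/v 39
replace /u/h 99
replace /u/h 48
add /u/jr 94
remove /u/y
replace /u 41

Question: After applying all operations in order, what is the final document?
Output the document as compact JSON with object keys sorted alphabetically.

After op 1 (replace /u/hkd 13): {"ca":{"e":69,"ey":43},"u":{"h":35,"hkd":13}}
After op 2 (replace /u/h 44): {"ca":{"e":69,"ey":43},"u":{"h":44,"hkd":13}}
After op 3 (add /u/xs 0): {"ca":{"e":69,"ey":43},"u":{"h":44,"hkd":13,"xs":0}}
After op 4 (replace /u/h 86): {"ca":{"e":69,"ey":43},"u":{"h":86,"hkd":13,"xs":0}}
After op 5 (remove /u/hkd): {"ca":{"e":69,"ey":43},"u":{"h":86,"xs":0}}
After op 6 (add /u/y 23): {"ca":{"e":69,"ey":43},"u":{"h":86,"xs":0,"y":23}}
After op 7 (remove /ca): {"u":{"h":86,"xs":0,"y":23}}
After op 8 (replace /u/h 95): {"u":{"h":95,"xs":0,"y":23}}
After op 9 (add /u/v 39): {"u":{"h":95,"v":39,"xs":0,"y":23}}
After op 10 (replace /u/h 99): {"u":{"h":99,"v":39,"xs":0,"y":23}}
After op 11 (replace /u/h 48): {"u":{"h":48,"v":39,"xs":0,"y":23}}
After op 12 (add /u/jr 94): {"u":{"h":48,"jr":94,"v":39,"xs":0,"y":23}}
After op 13 (remove /u/y): {"u":{"h":48,"jr":94,"v":39,"xs":0}}
After op 14 (replace /u 41): {"u":41}

Answer: {"u":41}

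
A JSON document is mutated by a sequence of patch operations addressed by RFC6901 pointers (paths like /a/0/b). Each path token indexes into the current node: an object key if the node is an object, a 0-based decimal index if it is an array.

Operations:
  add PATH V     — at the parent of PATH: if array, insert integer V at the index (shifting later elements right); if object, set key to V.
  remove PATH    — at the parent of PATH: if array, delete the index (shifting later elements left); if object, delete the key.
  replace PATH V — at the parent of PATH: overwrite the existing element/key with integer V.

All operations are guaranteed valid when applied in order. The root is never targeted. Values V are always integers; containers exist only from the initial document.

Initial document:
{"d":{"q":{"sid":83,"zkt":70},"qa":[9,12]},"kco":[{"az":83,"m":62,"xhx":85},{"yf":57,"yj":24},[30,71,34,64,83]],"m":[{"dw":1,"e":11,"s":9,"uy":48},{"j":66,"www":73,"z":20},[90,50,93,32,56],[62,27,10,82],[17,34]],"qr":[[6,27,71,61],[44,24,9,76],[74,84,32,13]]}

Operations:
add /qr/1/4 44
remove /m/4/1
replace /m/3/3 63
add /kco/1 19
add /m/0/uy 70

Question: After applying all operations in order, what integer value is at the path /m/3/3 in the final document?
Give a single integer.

After op 1 (add /qr/1/4 44): {"d":{"q":{"sid":83,"zkt":70},"qa":[9,12]},"kco":[{"az":83,"m":62,"xhx":85},{"yf":57,"yj":24},[30,71,34,64,83]],"m":[{"dw":1,"e":11,"s":9,"uy":48},{"j":66,"www":73,"z":20},[90,50,93,32,56],[62,27,10,82],[17,34]],"qr":[[6,27,71,61],[44,24,9,76,44],[74,84,32,13]]}
After op 2 (remove /m/4/1): {"d":{"q":{"sid":83,"zkt":70},"qa":[9,12]},"kco":[{"az":83,"m":62,"xhx":85},{"yf":57,"yj":24},[30,71,34,64,83]],"m":[{"dw":1,"e":11,"s":9,"uy":48},{"j":66,"www":73,"z":20},[90,50,93,32,56],[62,27,10,82],[17]],"qr":[[6,27,71,61],[44,24,9,76,44],[74,84,32,13]]}
After op 3 (replace /m/3/3 63): {"d":{"q":{"sid":83,"zkt":70},"qa":[9,12]},"kco":[{"az":83,"m":62,"xhx":85},{"yf":57,"yj":24},[30,71,34,64,83]],"m":[{"dw":1,"e":11,"s":9,"uy":48},{"j":66,"www":73,"z":20},[90,50,93,32,56],[62,27,10,63],[17]],"qr":[[6,27,71,61],[44,24,9,76,44],[74,84,32,13]]}
After op 4 (add /kco/1 19): {"d":{"q":{"sid":83,"zkt":70},"qa":[9,12]},"kco":[{"az":83,"m":62,"xhx":85},19,{"yf":57,"yj":24},[30,71,34,64,83]],"m":[{"dw":1,"e":11,"s":9,"uy":48},{"j":66,"www":73,"z":20},[90,50,93,32,56],[62,27,10,63],[17]],"qr":[[6,27,71,61],[44,24,9,76,44],[74,84,32,13]]}
After op 5 (add /m/0/uy 70): {"d":{"q":{"sid":83,"zkt":70},"qa":[9,12]},"kco":[{"az":83,"m":62,"xhx":85},19,{"yf":57,"yj":24},[30,71,34,64,83]],"m":[{"dw":1,"e":11,"s":9,"uy":70},{"j":66,"www":73,"z":20},[90,50,93,32,56],[62,27,10,63],[17]],"qr":[[6,27,71,61],[44,24,9,76,44],[74,84,32,13]]}
Value at /m/3/3: 63

Answer: 63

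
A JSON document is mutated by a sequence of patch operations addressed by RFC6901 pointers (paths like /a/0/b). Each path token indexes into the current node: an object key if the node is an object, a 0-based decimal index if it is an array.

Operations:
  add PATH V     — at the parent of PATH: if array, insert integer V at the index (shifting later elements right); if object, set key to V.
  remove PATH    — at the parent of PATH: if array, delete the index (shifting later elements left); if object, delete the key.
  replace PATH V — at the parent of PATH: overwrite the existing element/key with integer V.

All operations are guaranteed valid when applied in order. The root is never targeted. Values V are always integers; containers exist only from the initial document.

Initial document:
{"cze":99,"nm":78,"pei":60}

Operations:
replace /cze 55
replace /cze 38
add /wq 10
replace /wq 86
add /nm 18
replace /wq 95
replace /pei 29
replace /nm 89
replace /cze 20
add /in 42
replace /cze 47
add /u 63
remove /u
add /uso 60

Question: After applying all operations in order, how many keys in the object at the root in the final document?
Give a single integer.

After op 1 (replace /cze 55): {"cze":55,"nm":78,"pei":60}
After op 2 (replace /cze 38): {"cze":38,"nm":78,"pei":60}
After op 3 (add /wq 10): {"cze":38,"nm":78,"pei":60,"wq":10}
After op 4 (replace /wq 86): {"cze":38,"nm":78,"pei":60,"wq":86}
After op 5 (add /nm 18): {"cze":38,"nm":18,"pei":60,"wq":86}
After op 6 (replace /wq 95): {"cze":38,"nm":18,"pei":60,"wq":95}
After op 7 (replace /pei 29): {"cze":38,"nm":18,"pei":29,"wq":95}
After op 8 (replace /nm 89): {"cze":38,"nm":89,"pei":29,"wq":95}
After op 9 (replace /cze 20): {"cze":20,"nm":89,"pei":29,"wq":95}
After op 10 (add /in 42): {"cze":20,"in":42,"nm":89,"pei":29,"wq":95}
After op 11 (replace /cze 47): {"cze":47,"in":42,"nm":89,"pei":29,"wq":95}
After op 12 (add /u 63): {"cze":47,"in":42,"nm":89,"pei":29,"u":63,"wq":95}
After op 13 (remove /u): {"cze":47,"in":42,"nm":89,"pei":29,"wq":95}
After op 14 (add /uso 60): {"cze":47,"in":42,"nm":89,"pei":29,"uso":60,"wq":95}
Size at the root: 6

Answer: 6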